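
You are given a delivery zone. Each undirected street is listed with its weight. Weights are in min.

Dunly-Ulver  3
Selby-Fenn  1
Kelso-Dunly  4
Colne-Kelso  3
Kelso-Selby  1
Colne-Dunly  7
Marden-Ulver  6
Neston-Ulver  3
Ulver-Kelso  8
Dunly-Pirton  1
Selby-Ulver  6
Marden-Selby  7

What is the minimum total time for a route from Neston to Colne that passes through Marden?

20 min

Shortest Neston→Marden: Neston–Ulver–Marden = 9
Best Marden to Colne: Marden–Selby–Kelso–Colne costing 11
Total via Marden: 9 + 11 = 20 min.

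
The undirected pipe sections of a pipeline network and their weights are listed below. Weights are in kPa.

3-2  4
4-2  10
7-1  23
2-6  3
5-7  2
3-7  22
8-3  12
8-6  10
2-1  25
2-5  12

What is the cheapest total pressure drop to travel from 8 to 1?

38 kPa

Shortest distances from 8:
8: 0
6: 10  (via 8)
3: 12  (via 8)
2: 13  (via 6)
4: 23  (via 2)
5: 25  (via 2)
7: 27  (via 5)
1: 38  (via 2)
Shortest route: 8–6–2–1 = 38 kPa.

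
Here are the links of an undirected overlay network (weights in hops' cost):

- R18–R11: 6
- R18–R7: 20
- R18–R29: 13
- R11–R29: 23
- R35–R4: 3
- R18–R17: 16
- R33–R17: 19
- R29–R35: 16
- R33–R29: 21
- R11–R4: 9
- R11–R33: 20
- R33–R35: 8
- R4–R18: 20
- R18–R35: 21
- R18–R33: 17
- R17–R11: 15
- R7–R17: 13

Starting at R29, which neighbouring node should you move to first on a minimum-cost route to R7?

Candidate routes:
R29 - R18 - R7: 13+20 = 33
R29 - R18 - R17 - R7: 13+16+13 = 42
R29 - R18 - R11 - R17 - R7: 13+6+15+13 = 47
The minimum is 33 hops' cost via R29 - R18 - R7.
So from R29 the first move is to R18.

R18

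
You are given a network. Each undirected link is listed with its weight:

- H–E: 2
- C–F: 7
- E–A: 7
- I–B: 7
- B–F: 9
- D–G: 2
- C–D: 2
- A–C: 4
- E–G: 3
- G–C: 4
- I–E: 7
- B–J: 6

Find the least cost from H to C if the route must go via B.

32

Best H to B: H → E → I → B costing 16
Best B to C: B → F → C costing 16
Total via B: 16 + 16 = 32.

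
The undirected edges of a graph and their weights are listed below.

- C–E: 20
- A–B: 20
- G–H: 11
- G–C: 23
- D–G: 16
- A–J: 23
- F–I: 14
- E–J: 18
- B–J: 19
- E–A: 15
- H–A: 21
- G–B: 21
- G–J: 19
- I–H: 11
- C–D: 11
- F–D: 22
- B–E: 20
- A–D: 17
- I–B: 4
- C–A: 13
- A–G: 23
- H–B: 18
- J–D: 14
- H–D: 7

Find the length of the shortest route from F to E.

Compare a few routes:
F → I → B → A → E: 14+4+20+15 = 53
F → I → B → E: 14+4+20 = 38
The minimum is 38 via F → I → B → E.

38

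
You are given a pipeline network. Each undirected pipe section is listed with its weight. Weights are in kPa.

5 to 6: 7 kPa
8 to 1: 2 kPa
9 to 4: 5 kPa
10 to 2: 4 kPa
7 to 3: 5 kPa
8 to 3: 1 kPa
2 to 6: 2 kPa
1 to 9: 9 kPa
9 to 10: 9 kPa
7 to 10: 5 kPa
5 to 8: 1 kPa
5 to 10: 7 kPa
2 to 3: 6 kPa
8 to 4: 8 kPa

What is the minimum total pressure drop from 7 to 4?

14 kPa

Running Dijkstra from 7:
7: 0
3: 5  (via 7)
10: 5  (via 7)
8: 6  (via 3)
5: 7  (via 8)
1: 8  (via 8)
2: 9  (via 10)
6: 11  (via 2)
4: 14  (via 8)
Shortest route: 7 → 3 → 8 → 4 = 14 kPa.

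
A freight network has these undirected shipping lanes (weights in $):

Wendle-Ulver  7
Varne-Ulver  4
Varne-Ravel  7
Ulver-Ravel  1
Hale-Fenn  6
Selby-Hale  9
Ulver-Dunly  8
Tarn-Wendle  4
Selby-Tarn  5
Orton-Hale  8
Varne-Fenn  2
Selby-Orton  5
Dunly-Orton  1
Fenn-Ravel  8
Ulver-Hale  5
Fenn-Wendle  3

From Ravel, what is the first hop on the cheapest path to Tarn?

Compare a few routes:
Ravel → Ulver → Wendle → Tarn: 1+7+4 = 12
Ravel → Ulver → Varne → Fenn → Wendle → Tarn: 1+4+2+3+4 = 14
The minimum is $12 via Ravel → Ulver → Wendle → Tarn.
So from Ravel the first move is to Ulver.

Ulver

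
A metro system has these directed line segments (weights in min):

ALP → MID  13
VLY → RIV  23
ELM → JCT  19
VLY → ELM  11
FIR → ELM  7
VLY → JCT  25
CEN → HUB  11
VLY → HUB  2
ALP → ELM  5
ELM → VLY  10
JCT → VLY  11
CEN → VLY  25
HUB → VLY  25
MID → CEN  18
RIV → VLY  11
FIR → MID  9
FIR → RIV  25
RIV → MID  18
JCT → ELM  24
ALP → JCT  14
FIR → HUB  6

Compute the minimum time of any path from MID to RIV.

Enumerating some paths:
MID–CEN–VLY–RIV: 18+25+23 = 66
MID–CEN–HUB–VLY–RIV: 18+11+25+23 = 77
Cheapest is MID–CEN–VLY–RIV at 66 min.

66 min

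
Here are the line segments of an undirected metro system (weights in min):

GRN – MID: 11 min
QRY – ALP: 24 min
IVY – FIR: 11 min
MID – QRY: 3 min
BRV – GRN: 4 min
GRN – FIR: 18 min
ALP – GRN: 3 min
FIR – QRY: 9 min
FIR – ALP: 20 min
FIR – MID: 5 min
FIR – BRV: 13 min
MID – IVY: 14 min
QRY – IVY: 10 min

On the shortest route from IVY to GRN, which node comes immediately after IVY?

QRY

Enumerating some paths:
IVY - QRY - MID - GRN: 10+3+11 = 24
IVY - FIR - MID - GRN: 11+5+11 = 27
IVY - MID - GRN: 14+11 = 25
Cheapest is IVY - QRY - MID - GRN at 24 min.
So from IVY the first move is to QRY.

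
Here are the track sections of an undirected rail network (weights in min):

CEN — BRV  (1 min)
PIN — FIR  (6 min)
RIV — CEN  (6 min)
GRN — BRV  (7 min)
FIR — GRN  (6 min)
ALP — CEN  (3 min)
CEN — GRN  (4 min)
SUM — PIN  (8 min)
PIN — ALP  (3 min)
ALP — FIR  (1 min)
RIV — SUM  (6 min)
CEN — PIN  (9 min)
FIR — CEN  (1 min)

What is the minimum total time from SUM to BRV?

Compare a few routes:
SUM → RIV → CEN → BRV: 6+6+1 = 13
SUM → PIN → ALP → FIR → CEN → BRV: 8+3+1+1+1 = 14
Cheapest is SUM → RIV → CEN → BRV at 13 min.

13 min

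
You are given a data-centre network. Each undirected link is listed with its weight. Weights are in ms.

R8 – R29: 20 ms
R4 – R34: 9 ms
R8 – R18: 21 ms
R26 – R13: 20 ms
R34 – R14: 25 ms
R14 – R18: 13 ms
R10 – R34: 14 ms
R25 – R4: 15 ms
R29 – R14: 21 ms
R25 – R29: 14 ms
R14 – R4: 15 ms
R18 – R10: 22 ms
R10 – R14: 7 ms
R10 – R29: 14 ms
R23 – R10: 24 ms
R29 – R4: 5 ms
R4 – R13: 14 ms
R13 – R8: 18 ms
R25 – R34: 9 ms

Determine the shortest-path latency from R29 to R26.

39 ms

Settle nodes by increasing distance from R29:
R29: 0
R4: 5  (via R29)
R25: 14  (via R29)
R10: 14  (via R29)
R34: 14  (via R4)
R13: 19  (via R4)
R14: 20  (via R4)
R8: 20  (via R29)
R18: 33  (via R14)
R23: 38  (via R10)
R26: 39  (via R13)
Shortest route: R29 → R4 → R13 → R26 = 39 ms.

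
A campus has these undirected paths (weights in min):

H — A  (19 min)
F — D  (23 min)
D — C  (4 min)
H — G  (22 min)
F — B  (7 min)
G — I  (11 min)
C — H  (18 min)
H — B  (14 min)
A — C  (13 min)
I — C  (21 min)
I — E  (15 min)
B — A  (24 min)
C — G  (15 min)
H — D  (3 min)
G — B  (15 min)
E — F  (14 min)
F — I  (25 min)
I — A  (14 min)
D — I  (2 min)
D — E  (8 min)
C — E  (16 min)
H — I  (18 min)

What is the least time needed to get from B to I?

19 min

Shortest distances from B:
B: 0
F: 7  (via B)
H: 14  (via B)
G: 15  (via B)
D: 17  (via H)
I: 19  (via D)
Shortest route: B → H → D → I = 19 min.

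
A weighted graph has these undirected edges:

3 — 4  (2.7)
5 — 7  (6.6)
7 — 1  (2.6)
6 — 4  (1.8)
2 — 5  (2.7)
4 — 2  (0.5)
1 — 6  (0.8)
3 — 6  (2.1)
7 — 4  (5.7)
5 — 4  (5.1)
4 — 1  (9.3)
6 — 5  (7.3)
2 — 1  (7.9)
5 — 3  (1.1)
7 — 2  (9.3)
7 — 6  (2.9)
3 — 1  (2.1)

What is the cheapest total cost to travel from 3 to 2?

Shortest distances from 3:
3: 0
5: 1.1  (via 3)
1: 2.1  (via 3)
6: 2.1  (via 3)
4: 2.7  (via 3)
2: 3.2  (via 4)
Shortest route: 3–4–2 = 3.2.

3.2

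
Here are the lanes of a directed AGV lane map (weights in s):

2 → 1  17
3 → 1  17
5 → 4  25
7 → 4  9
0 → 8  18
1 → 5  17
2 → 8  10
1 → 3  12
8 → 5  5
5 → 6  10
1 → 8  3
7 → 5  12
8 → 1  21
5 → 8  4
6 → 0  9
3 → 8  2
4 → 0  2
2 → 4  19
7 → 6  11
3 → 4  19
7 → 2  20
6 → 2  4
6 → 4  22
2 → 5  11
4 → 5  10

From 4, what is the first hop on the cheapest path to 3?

Candidate routes:
4–0–8–1–3: 2+18+21+12 = 53
4–5–8–1–3: 10+4+21+12 = 47
The minimum is 47 s via 4–5–8–1–3.
So from 4 the first move is to 5.

5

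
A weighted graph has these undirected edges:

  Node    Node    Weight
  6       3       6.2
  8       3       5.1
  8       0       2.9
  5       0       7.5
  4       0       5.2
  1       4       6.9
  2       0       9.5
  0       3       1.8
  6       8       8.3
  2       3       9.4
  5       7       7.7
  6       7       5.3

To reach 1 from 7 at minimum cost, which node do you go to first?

Enumerating some paths:
7 → 6 → 8 → 0 → 4 → 1: 5.3+8.3+2.9+5.2+6.9 = 28.6
7 → 5 → 0 → 4 → 1: 7.7+7.5+5.2+6.9 = 27.3
7 → 6 → 3 → 0 → 4 → 1: 5.3+6.2+1.8+5.2+6.9 = 25.4
The minimum is 25.4 via 7 → 6 → 3 → 0 → 4 → 1.
So from 7 the first move is to 6.

6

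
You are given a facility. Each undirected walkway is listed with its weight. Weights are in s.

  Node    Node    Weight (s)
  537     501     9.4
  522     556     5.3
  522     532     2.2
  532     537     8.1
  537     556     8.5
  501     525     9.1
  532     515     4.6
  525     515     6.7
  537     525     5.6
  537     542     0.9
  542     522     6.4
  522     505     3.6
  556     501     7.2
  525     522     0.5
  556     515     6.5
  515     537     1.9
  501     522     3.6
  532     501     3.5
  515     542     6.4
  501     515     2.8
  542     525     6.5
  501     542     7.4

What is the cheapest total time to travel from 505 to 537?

9.7 s

Running Dijkstra from 505:
505: 0
522: 3.6  (via 505)
525: 4.1  (via 522)
532: 5.8  (via 522)
501: 7.2  (via 522)
556: 8.9  (via 522)
537: 9.7  (via 525)
Shortest route: 505 → 522 → 525 → 537 = 9.7 s.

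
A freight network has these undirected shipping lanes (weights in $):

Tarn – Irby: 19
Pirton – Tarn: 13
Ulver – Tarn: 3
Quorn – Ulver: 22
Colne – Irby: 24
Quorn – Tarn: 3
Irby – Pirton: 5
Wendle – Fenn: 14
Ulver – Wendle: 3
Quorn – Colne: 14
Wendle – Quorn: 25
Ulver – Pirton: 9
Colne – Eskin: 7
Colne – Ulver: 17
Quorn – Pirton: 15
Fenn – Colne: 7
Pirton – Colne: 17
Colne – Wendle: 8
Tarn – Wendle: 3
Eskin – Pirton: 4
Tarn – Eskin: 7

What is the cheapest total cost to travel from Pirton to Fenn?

Settle nodes by increasing distance from Pirton:
Pirton: 0
Eskin: 4  (via Pirton)
Irby: 5  (via Pirton)
Ulver: 9  (via Pirton)
Tarn: 11  (via Eskin)
Colne: 11  (via Eskin)
Wendle: 12  (via Ulver)
Quorn: 14  (via Tarn)
Fenn: 18  (via Colne)
Shortest route: Pirton → Eskin → Colne → Fenn = $18.

$18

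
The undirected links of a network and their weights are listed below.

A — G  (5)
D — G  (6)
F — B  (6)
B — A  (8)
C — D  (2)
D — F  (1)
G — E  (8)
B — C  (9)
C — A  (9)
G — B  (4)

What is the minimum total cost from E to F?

15

Running Dijkstra from E:
E: 0
G: 8  (via E)
B: 12  (via G)
A: 13  (via G)
D: 14  (via G)
F: 15  (via D)
Shortest route: E → G → D → F = 15.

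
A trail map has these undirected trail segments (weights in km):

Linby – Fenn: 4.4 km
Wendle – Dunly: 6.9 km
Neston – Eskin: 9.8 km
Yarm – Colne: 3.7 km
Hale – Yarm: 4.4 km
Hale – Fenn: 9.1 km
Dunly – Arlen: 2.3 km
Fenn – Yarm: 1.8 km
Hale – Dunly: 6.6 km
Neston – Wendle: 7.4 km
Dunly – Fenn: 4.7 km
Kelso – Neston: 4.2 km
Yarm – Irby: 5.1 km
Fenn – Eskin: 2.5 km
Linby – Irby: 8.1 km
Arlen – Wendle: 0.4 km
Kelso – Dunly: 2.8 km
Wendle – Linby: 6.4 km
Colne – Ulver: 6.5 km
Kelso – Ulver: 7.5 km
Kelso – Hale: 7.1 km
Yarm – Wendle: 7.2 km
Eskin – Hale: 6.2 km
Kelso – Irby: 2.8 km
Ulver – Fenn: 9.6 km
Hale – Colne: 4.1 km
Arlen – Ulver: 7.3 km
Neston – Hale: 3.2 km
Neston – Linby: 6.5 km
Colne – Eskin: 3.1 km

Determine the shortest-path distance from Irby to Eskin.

9.4 km

Candidate routes:
Irby → Yarm → Colne → Eskin: 5.1+3.7+3.1 = 11.9
Irby → Yarm → Fenn → Eskin: 5.1+1.8+2.5 = 9.4
Cheapest is Irby → Yarm → Fenn → Eskin at 9.4 km.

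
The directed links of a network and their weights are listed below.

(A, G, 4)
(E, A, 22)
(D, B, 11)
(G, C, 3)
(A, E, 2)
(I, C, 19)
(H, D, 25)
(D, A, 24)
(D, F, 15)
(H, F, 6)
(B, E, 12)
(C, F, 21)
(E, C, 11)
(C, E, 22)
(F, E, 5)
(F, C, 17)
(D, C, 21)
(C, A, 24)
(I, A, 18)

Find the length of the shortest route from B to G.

Compare a few routes:
B–E–A–G: 12+22+4 = 38
B–E–C–A–G: 12+11+24+4 = 51
The minimum is 38 via B–E–A–G.

38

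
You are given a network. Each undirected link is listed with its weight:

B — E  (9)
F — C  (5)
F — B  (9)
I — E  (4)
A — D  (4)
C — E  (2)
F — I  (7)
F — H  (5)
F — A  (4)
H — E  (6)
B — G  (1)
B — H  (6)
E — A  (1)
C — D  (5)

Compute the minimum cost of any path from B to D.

14

Compare a few routes:
B–F–A–D: 9+4+4 = 17
B–E–A–D: 9+1+4 = 14
B–E–C–D: 9+2+5 = 16
The minimum is 14 via B–E–A–D.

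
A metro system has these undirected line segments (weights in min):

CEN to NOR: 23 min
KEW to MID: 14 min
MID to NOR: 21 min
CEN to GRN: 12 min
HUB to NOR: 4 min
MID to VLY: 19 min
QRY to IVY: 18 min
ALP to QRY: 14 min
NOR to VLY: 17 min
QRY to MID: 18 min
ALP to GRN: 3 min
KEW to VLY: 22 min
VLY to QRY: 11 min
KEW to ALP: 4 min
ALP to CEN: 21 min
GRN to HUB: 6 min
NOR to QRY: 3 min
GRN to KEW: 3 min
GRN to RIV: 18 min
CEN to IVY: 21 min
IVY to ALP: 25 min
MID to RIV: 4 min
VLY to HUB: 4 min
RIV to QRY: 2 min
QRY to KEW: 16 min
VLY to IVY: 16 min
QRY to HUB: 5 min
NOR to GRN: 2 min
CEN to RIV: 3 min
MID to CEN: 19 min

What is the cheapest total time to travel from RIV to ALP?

Running Dijkstra from RIV:
RIV: 0
QRY: 2  (via RIV)
CEN: 3  (via RIV)
MID: 4  (via RIV)
NOR: 5  (via QRY)
GRN: 7  (via NOR)
HUB: 7  (via QRY)
KEW: 10  (via GRN)
ALP: 10  (via GRN)
Shortest route: RIV → QRY → NOR → GRN → ALP = 10 min.

10 min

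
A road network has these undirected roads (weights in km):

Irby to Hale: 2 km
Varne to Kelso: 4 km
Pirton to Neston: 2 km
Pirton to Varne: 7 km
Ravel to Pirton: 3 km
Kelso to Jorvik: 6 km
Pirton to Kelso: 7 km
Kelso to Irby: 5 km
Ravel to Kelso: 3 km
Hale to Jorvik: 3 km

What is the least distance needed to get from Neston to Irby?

Settle nodes by increasing distance from Neston:
Neston: 0
Pirton: 2  (via Neston)
Ravel: 5  (via Pirton)
Kelso: 8  (via Ravel)
Varne: 9  (via Pirton)
Irby: 13  (via Kelso)
Shortest route: Neston–Pirton–Ravel–Kelso–Irby = 13 km.

13 km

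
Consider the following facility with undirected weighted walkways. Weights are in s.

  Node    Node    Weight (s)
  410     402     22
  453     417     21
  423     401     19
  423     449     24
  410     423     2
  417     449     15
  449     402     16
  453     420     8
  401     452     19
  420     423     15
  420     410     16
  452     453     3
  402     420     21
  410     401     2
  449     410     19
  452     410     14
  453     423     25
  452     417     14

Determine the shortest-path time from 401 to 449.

21 s

Settle nodes by increasing distance from 401:
401: 0
410: 2  (via 401)
423: 4  (via 410)
452: 16  (via 410)
420: 18  (via 410)
453: 19  (via 452)
449: 21  (via 410)
Shortest route: 401–410–449 = 21 s.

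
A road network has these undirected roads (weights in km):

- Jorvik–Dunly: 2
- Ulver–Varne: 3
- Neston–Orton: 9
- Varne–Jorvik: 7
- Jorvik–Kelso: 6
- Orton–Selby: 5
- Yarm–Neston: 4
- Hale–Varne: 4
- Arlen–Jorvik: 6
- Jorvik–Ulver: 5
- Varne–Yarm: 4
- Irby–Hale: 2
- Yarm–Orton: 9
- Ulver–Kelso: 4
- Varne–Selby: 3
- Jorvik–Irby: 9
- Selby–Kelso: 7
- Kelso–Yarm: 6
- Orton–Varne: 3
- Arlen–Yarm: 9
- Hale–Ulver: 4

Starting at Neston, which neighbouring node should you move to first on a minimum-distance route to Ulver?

Yarm

Enumerating some paths:
Neston–Yarm–Varne–Hale–Ulver: 4+4+4+4 = 16
Neston–Yarm–Varne–Ulver: 4+4+3 = 11
Neston–Yarm–Kelso–Ulver: 4+6+4 = 14
Neston–Orton–Varne–Ulver: 9+3+3 = 15
The minimum is 11 km via Neston–Yarm–Varne–Ulver.
So from Neston the first move is to Yarm.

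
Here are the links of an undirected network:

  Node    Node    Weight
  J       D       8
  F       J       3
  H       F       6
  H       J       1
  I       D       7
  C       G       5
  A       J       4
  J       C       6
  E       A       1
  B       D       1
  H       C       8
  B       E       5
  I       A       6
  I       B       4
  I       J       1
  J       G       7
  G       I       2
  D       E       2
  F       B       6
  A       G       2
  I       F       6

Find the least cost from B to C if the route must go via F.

Best B to F: B–F costing 6
Shortest F→C: F–J–C = 9
Total via F: 6 + 9 = 15.

15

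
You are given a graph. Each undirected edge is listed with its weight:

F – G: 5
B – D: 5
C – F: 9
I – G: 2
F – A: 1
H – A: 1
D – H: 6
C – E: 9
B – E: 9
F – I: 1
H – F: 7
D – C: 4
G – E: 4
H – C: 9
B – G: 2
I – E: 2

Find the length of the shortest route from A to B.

Settle nodes by increasing distance from A:
A: 0
F: 1  (via A)
H: 1  (via A)
I: 2  (via F)
E: 4  (via I)
G: 4  (via I)
B: 6  (via G)
Shortest route: A–F–I–G–B = 6.

6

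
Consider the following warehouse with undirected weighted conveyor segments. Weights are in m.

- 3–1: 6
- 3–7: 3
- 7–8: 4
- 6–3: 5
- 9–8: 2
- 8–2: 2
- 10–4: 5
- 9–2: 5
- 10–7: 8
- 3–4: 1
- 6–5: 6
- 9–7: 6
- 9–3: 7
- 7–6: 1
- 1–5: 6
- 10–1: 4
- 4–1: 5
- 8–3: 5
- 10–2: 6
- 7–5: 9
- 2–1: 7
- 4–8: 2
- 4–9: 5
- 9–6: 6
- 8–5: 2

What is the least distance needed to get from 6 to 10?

Candidate routes:
6 - 7 - 3 - 4 - 10: 1+3+1+5 = 10
6 - 7 - 10: 1+8 = 9
The minimum is 9 m via 6 - 7 - 10.

9 m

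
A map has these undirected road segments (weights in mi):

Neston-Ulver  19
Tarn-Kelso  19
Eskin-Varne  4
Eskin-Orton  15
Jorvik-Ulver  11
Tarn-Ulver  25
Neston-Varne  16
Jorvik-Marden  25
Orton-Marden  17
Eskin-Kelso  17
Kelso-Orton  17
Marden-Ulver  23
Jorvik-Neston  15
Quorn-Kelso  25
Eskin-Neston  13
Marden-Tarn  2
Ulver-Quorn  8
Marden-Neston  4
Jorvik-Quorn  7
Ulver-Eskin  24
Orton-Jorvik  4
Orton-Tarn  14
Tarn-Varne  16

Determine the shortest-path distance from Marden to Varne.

18 mi

Enumerating some paths:
Marden–Neston–Eskin–Varne: 4+13+4 = 21
Marden–Neston–Varne: 4+16 = 20
Marden–Tarn–Varne: 2+16 = 18
Cheapest is Marden–Tarn–Varne at 18 mi.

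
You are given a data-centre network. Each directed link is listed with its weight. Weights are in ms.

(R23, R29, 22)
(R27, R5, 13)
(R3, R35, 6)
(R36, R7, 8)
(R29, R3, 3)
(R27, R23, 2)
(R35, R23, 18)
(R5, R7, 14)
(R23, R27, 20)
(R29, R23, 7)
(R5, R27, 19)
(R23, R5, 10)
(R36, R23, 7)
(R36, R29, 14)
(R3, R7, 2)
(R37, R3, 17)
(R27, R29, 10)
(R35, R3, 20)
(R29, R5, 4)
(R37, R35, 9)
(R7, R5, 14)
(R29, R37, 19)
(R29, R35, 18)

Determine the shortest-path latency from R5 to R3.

32 ms

Enumerating some paths:
R5 → R27 → R23 → R29 → R3: 19+2+22+3 = 46
R5 → R27 → R29 → R37 → R3: 19+10+19+17 = 65
R5 → R27 → R29 → R3: 19+10+3 = 32
The minimum is 32 ms via R5 → R27 → R29 → R3.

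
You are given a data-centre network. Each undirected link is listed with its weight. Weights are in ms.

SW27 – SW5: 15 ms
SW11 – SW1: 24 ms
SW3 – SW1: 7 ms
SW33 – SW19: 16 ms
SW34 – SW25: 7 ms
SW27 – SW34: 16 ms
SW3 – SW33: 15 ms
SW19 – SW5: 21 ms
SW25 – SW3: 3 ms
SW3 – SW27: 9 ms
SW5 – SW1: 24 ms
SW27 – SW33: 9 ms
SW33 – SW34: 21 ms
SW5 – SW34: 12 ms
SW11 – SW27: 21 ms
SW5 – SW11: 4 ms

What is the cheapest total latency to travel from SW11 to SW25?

Candidate routes:
SW11 → SW27 → SW3 → SW25: 21+9+3 = 33
SW11 → SW5 → SW34 → SW25: 4+12+7 = 23
SW11 → SW5 → SW27 → SW3 → SW25: 4+15+9+3 = 31
Cheapest is SW11 → SW5 → SW34 → SW25 at 23 ms.

23 ms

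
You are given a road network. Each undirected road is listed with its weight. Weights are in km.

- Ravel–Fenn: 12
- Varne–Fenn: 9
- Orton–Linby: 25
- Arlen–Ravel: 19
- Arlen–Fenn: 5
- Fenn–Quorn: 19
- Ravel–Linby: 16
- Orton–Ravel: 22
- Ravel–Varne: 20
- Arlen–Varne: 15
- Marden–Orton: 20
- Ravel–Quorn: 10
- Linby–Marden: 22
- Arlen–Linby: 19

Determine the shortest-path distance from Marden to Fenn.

46 km

Settle nodes by increasing distance from Marden:
Marden: 0
Orton: 20  (via Marden)
Linby: 22  (via Marden)
Ravel: 38  (via Linby)
Arlen: 41  (via Linby)
Fenn: 46  (via Arlen)
Shortest route: Marden → Linby → Arlen → Fenn = 46 km.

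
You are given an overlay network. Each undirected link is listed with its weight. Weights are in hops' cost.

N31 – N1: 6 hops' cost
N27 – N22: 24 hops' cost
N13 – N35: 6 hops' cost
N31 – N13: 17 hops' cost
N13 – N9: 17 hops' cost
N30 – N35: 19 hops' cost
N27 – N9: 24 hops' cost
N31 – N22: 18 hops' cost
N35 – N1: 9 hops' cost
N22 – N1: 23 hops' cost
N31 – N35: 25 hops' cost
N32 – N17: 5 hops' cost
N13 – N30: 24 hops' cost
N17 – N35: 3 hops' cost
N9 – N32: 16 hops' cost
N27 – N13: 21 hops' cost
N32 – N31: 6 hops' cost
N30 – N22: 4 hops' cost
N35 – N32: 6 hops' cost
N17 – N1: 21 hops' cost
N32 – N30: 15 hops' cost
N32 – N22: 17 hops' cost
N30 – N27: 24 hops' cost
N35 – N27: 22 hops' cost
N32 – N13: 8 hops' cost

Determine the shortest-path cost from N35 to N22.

Candidate routes:
N35 - N32 - N22: 6+17 = 23
N35 - N32 - N30 - N22: 6+15+4 = 25
N35 - N17 - N32 - N22: 3+5+17 = 25
Cheapest is N35 - N32 - N22 at 23 hops' cost.

23 hops' cost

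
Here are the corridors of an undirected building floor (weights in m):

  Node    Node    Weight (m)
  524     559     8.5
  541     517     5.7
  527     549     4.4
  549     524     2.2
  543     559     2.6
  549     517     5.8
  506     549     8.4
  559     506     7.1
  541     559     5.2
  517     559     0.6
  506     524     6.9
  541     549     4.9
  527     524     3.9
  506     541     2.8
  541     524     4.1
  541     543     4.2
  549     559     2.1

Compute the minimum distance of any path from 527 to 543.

Running Dijkstra from 527:
527: 0
524: 3.9  (via 527)
549: 4.4  (via 527)
559: 6.5  (via 549)
517: 7.1  (via 559)
541: 8  (via 524)
543: 9.1  (via 559)
Shortest route: 527 → 549 → 559 → 543 = 9.1 m.

9.1 m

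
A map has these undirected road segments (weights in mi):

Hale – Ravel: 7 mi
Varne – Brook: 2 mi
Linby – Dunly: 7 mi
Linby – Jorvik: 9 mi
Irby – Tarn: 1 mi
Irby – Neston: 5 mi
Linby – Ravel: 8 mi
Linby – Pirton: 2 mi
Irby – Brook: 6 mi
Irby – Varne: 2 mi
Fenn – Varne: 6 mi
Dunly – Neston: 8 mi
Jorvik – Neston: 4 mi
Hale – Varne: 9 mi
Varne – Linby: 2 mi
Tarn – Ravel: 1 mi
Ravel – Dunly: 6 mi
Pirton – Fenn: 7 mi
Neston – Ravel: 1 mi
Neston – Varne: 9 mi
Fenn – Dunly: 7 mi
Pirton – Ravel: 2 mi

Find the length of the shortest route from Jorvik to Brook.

Shortest distances from Jorvik:
Jorvik: 0
Neston: 4  (via Jorvik)
Ravel: 5  (via Neston)
Tarn: 6  (via Ravel)
Irby: 7  (via Tarn)
Pirton: 7  (via Ravel)
Varne: 9  (via Irby)
Linby: 9  (via Jorvik)
Brook: 11  (via Varne)
Shortest route: Jorvik → Neston → Ravel → Tarn → Irby → Varne → Brook = 11 mi.

11 mi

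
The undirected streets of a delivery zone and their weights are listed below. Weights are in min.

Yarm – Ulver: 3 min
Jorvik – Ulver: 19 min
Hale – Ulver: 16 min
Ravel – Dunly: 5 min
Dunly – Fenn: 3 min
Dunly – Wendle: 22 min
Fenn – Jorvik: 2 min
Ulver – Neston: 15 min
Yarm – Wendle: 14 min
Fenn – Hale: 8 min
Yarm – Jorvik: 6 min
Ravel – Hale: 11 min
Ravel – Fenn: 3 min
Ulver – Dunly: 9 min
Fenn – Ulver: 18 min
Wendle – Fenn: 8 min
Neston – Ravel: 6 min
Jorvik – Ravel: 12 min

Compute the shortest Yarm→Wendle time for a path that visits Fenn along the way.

Best Yarm to Fenn: Yarm–Jorvik–Fenn costing 8
Shortest Fenn→Wendle: Fenn–Wendle = 8
Total via Fenn: 8 + 8 = 16 min.

16 min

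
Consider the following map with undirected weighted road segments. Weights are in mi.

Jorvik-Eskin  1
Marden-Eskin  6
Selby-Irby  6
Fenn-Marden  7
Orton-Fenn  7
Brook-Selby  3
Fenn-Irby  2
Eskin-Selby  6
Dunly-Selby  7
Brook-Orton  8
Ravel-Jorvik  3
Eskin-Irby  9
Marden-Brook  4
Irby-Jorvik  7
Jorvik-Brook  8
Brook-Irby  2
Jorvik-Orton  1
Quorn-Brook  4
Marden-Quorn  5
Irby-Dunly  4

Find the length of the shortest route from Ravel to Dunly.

14 mi

Running Dijkstra from Ravel:
Ravel: 0
Jorvik: 3  (via Ravel)
Eskin: 4  (via Jorvik)
Orton: 4  (via Jorvik)
Marden: 10  (via Eskin)
Selby: 10  (via Eskin)
Irby: 10  (via Jorvik)
Fenn: 11  (via Orton)
Brook: 11  (via Jorvik)
Dunly: 14  (via Irby)
Shortest route: Ravel–Jorvik–Irby–Dunly = 14 mi.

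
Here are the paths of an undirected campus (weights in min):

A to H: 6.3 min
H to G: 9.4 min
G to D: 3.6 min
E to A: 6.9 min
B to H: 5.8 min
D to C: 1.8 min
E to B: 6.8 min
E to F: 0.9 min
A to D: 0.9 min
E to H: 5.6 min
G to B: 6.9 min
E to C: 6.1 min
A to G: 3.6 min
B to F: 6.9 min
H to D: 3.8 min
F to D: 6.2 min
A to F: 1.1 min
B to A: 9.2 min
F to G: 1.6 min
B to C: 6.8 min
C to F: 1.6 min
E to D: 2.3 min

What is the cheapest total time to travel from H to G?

7.4 min

Enumerating some paths:
H - E - F - G: 5.6+0.9+1.6 = 8.1
H - D - G: 3.8+3.6 = 7.4
The minimum is 7.4 min via H - D - G.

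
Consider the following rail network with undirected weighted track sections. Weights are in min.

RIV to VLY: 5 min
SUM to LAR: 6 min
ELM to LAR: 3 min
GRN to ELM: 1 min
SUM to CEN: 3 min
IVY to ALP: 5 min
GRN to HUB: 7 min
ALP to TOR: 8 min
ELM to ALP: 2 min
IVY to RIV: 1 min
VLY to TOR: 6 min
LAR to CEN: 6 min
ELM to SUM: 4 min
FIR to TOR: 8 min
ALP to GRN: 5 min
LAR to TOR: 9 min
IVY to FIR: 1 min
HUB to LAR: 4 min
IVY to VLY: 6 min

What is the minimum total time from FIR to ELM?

Compare a few routes:
FIR - IVY - ALP - GRN - ELM: 1+5+5+1 = 12
FIR - IVY - ALP - ELM: 1+5+2 = 8
The minimum is 8 min via FIR - IVY - ALP - ELM.

8 min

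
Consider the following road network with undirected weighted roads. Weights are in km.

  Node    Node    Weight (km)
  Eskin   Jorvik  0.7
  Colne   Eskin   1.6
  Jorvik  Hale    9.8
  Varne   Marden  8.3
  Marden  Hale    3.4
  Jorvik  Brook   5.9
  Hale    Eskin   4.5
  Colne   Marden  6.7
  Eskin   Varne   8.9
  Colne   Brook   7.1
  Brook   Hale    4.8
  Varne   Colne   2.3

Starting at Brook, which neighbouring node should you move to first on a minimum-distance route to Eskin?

Compare a few routes:
Brook - Colne - Eskin: 7.1+1.6 = 8.7
Brook - Hale - Eskin: 4.8+4.5 = 9.3
Brook - Jorvik - Eskin: 5.9+0.7 = 6.6
Cheapest is Brook - Jorvik - Eskin at 6.6 km.
So from Brook the first move is to Jorvik.

Jorvik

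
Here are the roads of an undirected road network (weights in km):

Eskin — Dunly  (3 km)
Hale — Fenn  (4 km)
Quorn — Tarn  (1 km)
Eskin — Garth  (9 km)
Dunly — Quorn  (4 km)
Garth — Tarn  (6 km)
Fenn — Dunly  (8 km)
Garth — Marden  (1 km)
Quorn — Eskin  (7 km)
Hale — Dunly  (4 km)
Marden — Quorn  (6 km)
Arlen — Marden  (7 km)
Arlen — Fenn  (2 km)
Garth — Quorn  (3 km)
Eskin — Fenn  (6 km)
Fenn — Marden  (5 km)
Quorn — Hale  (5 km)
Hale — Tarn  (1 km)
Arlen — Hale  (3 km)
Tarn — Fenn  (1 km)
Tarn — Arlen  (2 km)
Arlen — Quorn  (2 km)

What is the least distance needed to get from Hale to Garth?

5 km

Enumerating some paths:
Hale–Tarn–Fenn–Marden–Garth: 1+1+5+1 = 8
Hale–Arlen–Quorn–Garth: 3+2+3 = 8
Hale–Tarn–Garth: 1+6 = 7
Hale–Tarn–Quorn–Garth: 1+1+3 = 5
Cheapest is Hale–Tarn–Quorn–Garth at 5 km.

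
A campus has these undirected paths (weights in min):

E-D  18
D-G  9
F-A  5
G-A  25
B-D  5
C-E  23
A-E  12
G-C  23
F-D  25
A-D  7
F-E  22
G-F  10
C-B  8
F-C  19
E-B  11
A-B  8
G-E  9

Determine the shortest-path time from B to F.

13 min

Compare a few routes:
B - C - F: 8+19 = 27
B - D - G - F: 5+9+10 = 24
B - D - A - F: 5+7+5 = 17
B - A - F: 8+5 = 13
Cheapest is B - A - F at 13 min.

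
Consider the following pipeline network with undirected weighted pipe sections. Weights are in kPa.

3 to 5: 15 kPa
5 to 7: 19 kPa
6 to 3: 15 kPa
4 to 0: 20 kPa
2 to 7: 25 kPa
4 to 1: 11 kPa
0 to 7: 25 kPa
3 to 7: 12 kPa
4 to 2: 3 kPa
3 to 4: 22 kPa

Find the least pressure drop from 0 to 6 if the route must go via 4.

Shortest 0→4: 0 → 4 = 20
Best 4 to 6: 4 → 3 → 6 costing 37
Total via 4: 20 + 37 = 57 kPa.

57 kPa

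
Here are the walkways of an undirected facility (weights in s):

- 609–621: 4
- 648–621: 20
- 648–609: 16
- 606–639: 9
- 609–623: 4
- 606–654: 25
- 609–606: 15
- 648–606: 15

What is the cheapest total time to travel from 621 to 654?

Enumerating some paths:
621 - 609 - 606 - 654: 4+15+25 = 44
621 - 648 - 606 - 654: 20+15+25 = 60
621 - 609 - 648 - 606 - 654: 4+16+15+25 = 60
The minimum is 44 s via 621 - 609 - 606 - 654.

44 s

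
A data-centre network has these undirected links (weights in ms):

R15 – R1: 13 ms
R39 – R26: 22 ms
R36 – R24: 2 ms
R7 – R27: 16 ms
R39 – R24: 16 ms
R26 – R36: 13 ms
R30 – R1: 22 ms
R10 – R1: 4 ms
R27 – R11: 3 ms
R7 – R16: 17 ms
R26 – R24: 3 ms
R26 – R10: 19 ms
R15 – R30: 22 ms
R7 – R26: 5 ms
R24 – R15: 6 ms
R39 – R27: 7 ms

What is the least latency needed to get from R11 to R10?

43 ms

Candidate routes:
R11 - R27 - R39 - R24 - R26 - R10: 3+7+16+3+19 = 48
R11 - R27 - R7 - R26 - R10: 3+16+5+19 = 43
Cheapest is R11 - R27 - R7 - R26 - R10 at 43 ms.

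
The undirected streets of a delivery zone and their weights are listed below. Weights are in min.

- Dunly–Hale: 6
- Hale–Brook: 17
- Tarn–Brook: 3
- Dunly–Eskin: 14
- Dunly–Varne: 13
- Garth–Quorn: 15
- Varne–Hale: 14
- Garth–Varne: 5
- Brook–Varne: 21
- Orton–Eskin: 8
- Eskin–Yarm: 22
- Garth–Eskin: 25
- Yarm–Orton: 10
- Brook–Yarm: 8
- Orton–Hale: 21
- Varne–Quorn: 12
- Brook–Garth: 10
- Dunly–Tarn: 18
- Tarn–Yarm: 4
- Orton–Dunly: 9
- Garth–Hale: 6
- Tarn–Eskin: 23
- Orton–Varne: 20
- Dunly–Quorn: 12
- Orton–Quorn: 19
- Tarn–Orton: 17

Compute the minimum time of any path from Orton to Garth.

21 min

Candidate routes:
Orton - Dunly - Hale - Garth: 9+6+6 = 21
Orton - Dunly - Varne - Garth: 9+13+5 = 27
Orton - Varne - Garth: 20+5 = 25
Orton - Yarm - Tarn - Brook - Garth: 10+4+3+10 = 27
Cheapest is Orton - Dunly - Hale - Garth at 21 min.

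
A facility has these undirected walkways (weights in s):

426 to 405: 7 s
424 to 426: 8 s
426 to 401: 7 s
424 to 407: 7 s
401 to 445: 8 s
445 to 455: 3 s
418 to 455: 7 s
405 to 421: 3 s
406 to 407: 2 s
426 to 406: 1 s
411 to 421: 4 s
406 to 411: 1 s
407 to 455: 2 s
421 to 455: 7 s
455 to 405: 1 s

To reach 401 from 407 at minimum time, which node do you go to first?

406

Enumerating some paths:
407 - 455 - 445 - 401: 2+3+8 = 13
407 - 455 - 405 - 426 - 401: 2+1+7+7 = 17
407 - 406 - 426 - 401: 2+1+7 = 10
The minimum is 10 s via 407 - 406 - 426 - 401.
So from 407 the first move is to 406.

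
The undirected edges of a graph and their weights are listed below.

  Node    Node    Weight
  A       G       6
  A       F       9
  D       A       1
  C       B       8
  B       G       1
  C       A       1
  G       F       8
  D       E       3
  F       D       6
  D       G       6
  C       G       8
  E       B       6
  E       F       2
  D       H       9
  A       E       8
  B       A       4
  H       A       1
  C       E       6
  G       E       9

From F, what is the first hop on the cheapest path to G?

G

Candidate routes:
F - G: 8 = 8
F - E - D - G: 2+3+6 = 11
F - E - B - G: 2+6+1 = 9
The minimum is 8 via F - G.
So from F the first move is to G.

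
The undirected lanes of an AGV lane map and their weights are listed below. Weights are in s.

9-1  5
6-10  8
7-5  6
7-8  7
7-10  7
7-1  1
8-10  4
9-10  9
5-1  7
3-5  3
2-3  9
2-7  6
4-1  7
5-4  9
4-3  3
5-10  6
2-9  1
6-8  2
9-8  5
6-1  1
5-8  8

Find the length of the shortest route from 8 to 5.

8 s

Shortest distances from 8:
8: 0
6: 2  (via 8)
1: 3  (via 6)
7: 4  (via 1)
10: 4  (via 8)
9: 5  (via 8)
2: 6  (via 9)
5: 8  (via 8)
Shortest route: 8–5 = 8 s.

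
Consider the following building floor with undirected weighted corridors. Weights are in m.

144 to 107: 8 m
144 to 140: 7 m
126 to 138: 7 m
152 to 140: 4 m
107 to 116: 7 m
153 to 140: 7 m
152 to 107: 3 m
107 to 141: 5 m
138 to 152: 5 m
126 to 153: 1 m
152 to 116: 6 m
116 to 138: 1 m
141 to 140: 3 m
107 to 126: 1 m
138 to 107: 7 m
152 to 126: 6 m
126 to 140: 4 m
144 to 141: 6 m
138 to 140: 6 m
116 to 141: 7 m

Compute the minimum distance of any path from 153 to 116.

9 m

Enumerating some paths:
153 → 126 → 107 → 138 → 116: 1+1+7+1 = 10
153 → 126 → 107 → 152 → 138 → 116: 1+1+3+5+1 = 11
153 → 126 → 107 → 152 → 116: 1+1+3+6 = 11
153 → 126 → 107 → 116: 1+1+7 = 9
Cheapest is 153 → 126 → 107 → 116 at 9 m.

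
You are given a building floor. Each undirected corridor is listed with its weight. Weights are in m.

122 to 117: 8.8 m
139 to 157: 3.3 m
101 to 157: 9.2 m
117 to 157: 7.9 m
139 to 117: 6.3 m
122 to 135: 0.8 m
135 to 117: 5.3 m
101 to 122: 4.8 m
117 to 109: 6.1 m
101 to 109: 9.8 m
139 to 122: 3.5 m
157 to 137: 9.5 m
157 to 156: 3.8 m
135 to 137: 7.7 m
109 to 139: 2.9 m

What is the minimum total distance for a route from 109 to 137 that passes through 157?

Shortest 109→157: 109 → 139 → 157 = 6.2
Best 157 to 137: 157 → 137 costing 9.5
Total via 157: 6.2 + 9.5 = 15.7 m.

15.7 m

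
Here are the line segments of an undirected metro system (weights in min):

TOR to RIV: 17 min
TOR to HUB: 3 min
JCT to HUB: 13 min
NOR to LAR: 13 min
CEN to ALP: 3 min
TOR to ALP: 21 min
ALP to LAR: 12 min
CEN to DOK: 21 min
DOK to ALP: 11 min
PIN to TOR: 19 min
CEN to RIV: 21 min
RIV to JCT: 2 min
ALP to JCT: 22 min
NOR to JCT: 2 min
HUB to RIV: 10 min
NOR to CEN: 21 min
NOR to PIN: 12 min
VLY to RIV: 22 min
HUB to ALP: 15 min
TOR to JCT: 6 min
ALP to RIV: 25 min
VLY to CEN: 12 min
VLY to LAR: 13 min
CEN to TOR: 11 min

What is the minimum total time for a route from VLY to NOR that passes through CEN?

31 min

Shortest VLY→CEN: VLY → CEN = 12
Shortest CEN→NOR: CEN → TOR → JCT → NOR = 19
Total via CEN: 12 + 19 = 31 min.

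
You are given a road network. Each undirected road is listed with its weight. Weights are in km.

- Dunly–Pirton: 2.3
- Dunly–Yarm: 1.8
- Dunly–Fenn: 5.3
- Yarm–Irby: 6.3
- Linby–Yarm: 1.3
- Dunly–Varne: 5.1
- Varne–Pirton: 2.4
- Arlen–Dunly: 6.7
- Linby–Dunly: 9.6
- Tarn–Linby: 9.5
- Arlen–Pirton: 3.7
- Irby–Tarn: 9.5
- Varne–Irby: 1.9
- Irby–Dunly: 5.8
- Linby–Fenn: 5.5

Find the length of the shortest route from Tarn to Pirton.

13.8 km

Running Dijkstra from Tarn:
Tarn: 0
Linby: 9.5  (via Tarn)
Irby: 9.5  (via Tarn)
Yarm: 10.8  (via Linby)
Varne: 11.4  (via Irby)
Dunly: 12.6  (via Yarm)
Pirton: 13.8  (via Varne)
Shortest route: Tarn–Irby–Varne–Pirton = 13.8 km.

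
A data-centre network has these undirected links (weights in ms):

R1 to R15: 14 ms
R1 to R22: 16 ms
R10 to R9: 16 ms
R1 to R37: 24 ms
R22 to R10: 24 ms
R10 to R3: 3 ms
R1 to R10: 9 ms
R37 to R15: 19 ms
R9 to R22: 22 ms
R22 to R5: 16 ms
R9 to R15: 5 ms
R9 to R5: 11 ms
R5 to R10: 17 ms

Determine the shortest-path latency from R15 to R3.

24 ms

Candidate routes:
R15 → R1 → R10 → R3: 14+9+3 = 26
R15 → R9 → R5 → R10 → R3: 5+11+17+3 = 36
R15 → R9 → R10 → R3: 5+16+3 = 24
Cheapest is R15 → R9 → R10 → R3 at 24 ms.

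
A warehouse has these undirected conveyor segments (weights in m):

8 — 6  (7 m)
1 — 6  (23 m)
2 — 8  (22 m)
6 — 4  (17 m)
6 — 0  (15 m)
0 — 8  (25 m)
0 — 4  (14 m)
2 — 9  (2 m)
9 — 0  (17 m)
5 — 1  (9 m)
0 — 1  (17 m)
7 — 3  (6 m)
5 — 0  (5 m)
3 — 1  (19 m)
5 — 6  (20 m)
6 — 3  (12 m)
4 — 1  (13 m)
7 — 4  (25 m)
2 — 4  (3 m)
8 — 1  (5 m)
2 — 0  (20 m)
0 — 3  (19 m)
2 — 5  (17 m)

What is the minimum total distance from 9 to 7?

30 m

Running Dijkstra from 9:
9: 0
2: 2  (via 9)
4: 5  (via 2)
0: 17  (via 9)
1: 18  (via 4)
5: 19  (via 2)
6: 22  (via 4)
8: 23  (via 1)
7: 30  (via 4)
Shortest route: 9–2–4–7 = 30 m.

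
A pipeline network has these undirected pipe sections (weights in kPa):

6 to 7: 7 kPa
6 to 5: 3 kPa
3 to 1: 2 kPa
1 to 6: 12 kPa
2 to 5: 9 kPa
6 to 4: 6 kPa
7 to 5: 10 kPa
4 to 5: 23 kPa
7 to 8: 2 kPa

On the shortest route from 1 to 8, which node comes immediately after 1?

Compare a few routes:
1 - 6 - 7 - 8: 12+7+2 = 21
1 - 6 - 5 - 7 - 8: 12+3+10+2 = 27
Cheapest is 1 - 6 - 7 - 8 at 21 kPa.
So from 1 the first move is to 6.

6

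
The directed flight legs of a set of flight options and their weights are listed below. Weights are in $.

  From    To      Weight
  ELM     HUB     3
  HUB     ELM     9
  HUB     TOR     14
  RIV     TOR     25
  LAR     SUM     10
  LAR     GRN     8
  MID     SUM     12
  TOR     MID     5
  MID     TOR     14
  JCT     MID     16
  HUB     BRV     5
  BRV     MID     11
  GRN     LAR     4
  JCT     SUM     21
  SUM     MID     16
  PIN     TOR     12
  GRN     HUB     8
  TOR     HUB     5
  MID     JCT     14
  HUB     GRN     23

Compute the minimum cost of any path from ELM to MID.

$19

Enumerating some paths:
ELM–HUB–BRV–MID: 3+5+11 = 19
ELM–HUB–TOR–MID: 3+14+5 = 22
Cheapest is ELM–HUB–BRV–MID at $19.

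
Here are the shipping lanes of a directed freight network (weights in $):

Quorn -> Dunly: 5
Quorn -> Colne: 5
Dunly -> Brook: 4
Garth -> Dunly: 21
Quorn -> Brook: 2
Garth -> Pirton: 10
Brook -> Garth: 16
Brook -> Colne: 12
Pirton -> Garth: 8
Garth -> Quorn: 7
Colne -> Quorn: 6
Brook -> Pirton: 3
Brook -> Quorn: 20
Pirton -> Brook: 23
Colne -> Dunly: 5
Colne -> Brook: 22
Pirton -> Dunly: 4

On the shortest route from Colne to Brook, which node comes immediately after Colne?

Quorn

Compare a few routes:
Colne - Quorn - Brook: 6+2 = 8
Colne - Quorn - Dunly - Brook: 6+5+4 = 15
Colne - Dunly - Brook: 5+4 = 9
The minimum is $8 via Colne - Quorn - Brook.
So from Colne the first move is to Quorn.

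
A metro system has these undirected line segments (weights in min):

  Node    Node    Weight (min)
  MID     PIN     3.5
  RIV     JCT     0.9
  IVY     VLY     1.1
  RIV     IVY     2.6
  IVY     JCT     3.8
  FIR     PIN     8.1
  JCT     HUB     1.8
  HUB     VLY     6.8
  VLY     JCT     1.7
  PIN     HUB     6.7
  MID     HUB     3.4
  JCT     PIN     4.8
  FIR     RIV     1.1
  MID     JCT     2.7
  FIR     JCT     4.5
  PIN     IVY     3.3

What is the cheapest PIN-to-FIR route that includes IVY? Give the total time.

7 min

Best PIN to IVY: PIN → IVY costing 3.3
Best IVY to FIR: IVY → RIV → FIR costing 3.7
Total via IVY: 3.3 + 3.7 = 7 min.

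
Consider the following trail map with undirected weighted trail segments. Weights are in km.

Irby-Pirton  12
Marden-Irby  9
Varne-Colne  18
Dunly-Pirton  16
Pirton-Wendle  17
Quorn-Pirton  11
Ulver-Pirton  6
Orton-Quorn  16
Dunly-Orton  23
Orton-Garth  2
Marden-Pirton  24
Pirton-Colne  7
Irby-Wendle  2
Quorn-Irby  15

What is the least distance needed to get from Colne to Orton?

Candidate routes:
Colne → Pirton → Irby → Quorn → Orton: 7+12+15+16 = 50
Colne → Pirton → Quorn → Orton: 7+11+16 = 34
Colne → Pirton → Dunly → Orton: 7+16+23 = 46
Colne → Pirton → Wendle → Irby → Quorn → Orton: 7+17+2+15+16 = 57
Cheapest is Colne → Pirton → Quorn → Orton at 34 km.

34 km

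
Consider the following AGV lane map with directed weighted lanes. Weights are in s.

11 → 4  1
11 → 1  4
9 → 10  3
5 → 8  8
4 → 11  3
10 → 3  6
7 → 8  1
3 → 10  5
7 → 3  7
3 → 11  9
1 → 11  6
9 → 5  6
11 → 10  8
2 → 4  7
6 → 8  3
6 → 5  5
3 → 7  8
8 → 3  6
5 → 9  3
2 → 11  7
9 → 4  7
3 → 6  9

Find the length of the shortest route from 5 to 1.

Settle nodes by increasing distance from 5:
5: 0
9: 3  (via 5)
10: 6  (via 9)
8: 8  (via 5)
4: 10  (via 9)
3: 12  (via 10)
11: 13  (via 4)
1: 17  (via 11)
Shortest route: 5 → 9 → 4 → 11 → 1 = 17 s.

17 s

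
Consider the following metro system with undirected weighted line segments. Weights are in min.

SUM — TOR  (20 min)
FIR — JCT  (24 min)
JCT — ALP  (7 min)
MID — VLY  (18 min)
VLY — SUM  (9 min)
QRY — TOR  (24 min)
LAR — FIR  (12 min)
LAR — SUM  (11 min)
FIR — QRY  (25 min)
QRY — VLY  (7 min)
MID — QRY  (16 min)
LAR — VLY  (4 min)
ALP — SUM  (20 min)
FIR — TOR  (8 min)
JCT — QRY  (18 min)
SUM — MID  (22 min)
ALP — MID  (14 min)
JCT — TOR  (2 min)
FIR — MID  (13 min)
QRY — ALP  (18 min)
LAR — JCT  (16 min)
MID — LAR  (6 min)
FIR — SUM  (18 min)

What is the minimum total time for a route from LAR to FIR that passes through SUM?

Shortest LAR→SUM: LAR–SUM = 11
Shortest SUM→FIR: SUM–FIR = 18
Total via SUM: 11 + 18 = 29 min.

29 min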